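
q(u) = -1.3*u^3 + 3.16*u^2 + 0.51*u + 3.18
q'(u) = -3.9*u^2 + 6.32*u + 0.51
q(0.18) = 3.37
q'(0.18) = 1.52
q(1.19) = 6.07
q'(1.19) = 2.51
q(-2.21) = 31.52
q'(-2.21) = -32.51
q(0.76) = 4.82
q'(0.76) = 3.06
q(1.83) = 6.73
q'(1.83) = -0.99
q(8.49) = -560.27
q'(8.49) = -226.95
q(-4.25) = 157.89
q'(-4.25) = -96.79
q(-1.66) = 16.99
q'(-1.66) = -20.73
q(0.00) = 3.18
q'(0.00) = 0.51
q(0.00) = 3.18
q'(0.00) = 0.51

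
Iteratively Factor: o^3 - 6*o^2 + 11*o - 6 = (o - 1)*(o^2 - 5*o + 6) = (o - 2)*(o - 1)*(o - 3)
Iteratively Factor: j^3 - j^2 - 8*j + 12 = (j - 2)*(j^2 + j - 6) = (j - 2)^2*(j + 3)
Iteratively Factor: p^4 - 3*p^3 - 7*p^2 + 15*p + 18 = (p + 1)*(p^3 - 4*p^2 - 3*p + 18) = (p - 3)*(p + 1)*(p^2 - p - 6) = (p - 3)^2*(p + 1)*(p + 2)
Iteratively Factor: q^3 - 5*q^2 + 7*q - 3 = (q - 1)*(q^2 - 4*q + 3) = (q - 1)^2*(q - 3)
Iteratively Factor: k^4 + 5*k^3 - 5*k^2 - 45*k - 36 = (k + 3)*(k^3 + 2*k^2 - 11*k - 12) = (k - 3)*(k + 3)*(k^2 + 5*k + 4) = (k - 3)*(k + 3)*(k + 4)*(k + 1)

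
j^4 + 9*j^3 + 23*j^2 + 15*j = j*(j + 1)*(j + 3)*(j + 5)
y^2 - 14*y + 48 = (y - 8)*(y - 6)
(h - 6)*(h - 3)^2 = h^3 - 12*h^2 + 45*h - 54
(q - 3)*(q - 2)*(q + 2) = q^3 - 3*q^2 - 4*q + 12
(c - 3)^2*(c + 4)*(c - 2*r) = c^4 - 2*c^3*r - 2*c^3 + 4*c^2*r - 15*c^2 + 30*c*r + 36*c - 72*r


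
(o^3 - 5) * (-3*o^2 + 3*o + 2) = -3*o^5 + 3*o^4 + 2*o^3 + 15*o^2 - 15*o - 10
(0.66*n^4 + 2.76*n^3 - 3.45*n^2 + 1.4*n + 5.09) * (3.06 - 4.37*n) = -2.8842*n^5 - 10.0416*n^4 + 23.5221*n^3 - 16.675*n^2 - 17.9593*n + 15.5754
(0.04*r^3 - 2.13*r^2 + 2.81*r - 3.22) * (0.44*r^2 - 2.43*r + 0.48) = 0.0176*r^5 - 1.0344*r^4 + 6.4315*r^3 - 9.2675*r^2 + 9.1734*r - 1.5456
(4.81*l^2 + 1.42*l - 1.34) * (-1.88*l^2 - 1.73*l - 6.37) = -9.0428*l^4 - 10.9909*l^3 - 30.5771*l^2 - 6.7272*l + 8.5358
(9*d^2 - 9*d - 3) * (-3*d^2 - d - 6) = -27*d^4 + 18*d^3 - 36*d^2 + 57*d + 18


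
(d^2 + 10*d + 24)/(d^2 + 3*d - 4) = (d + 6)/(d - 1)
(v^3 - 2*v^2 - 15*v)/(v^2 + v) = (v^2 - 2*v - 15)/(v + 1)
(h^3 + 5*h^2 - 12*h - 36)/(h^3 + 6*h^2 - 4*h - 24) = (h - 3)/(h - 2)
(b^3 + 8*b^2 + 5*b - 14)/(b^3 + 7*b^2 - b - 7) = (b + 2)/(b + 1)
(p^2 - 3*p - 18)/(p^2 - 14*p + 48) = (p + 3)/(p - 8)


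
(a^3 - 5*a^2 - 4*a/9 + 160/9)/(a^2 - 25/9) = (3*a^2 - 20*a + 32)/(3*a - 5)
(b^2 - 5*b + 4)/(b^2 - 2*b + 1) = (b - 4)/(b - 1)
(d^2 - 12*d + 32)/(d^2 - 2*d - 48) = (d - 4)/(d + 6)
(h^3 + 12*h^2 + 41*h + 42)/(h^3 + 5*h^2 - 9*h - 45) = (h^2 + 9*h + 14)/(h^2 + 2*h - 15)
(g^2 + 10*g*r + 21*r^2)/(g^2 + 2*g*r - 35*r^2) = (-g - 3*r)/(-g + 5*r)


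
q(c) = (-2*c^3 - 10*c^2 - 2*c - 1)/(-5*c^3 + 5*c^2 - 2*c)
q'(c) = (-6*c^2 - 20*c - 2)/(-5*c^3 + 5*c^2 - 2*c) + (15*c^2 - 10*c + 2)*(-2*c^3 - 10*c^2 - 2*c - 1)/(-5*c^3 + 5*c^2 - 2*c)^2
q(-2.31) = -0.27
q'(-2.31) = -0.17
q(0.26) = 8.27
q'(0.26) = 15.50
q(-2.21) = -0.29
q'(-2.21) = -0.18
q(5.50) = 0.94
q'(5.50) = -0.12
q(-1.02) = -0.58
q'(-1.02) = -0.31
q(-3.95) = -0.07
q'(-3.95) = -0.09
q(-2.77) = -0.20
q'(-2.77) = -0.14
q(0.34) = 9.76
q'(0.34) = 20.88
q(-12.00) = 0.22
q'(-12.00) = -0.01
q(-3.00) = -0.17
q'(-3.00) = -0.13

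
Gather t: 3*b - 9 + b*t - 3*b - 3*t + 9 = t*(b - 3)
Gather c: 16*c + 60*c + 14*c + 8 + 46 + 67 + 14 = 90*c + 135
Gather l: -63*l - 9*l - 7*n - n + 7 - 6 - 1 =-72*l - 8*n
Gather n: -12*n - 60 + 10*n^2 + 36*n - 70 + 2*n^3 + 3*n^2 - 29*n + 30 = 2*n^3 + 13*n^2 - 5*n - 100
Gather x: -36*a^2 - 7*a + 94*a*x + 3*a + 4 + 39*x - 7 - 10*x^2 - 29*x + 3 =-36*a^2 - 4*a - 10*x^2 + x*(94*a + 10)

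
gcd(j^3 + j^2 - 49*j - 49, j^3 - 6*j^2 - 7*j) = j^2 - 6*j - 7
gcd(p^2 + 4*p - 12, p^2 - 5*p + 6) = p - 2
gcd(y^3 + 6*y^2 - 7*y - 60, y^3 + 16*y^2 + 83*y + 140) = y^2 + 9*y + 20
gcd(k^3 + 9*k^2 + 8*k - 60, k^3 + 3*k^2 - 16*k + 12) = k^2 + 4*k - 12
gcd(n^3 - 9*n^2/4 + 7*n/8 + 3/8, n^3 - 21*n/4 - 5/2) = 1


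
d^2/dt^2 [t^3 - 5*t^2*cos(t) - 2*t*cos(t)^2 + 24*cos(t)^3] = 5*t^2*cos(t) + 20*t*sin(t) + 4*t*cos(2*t) + 6*t + 4*sin(2*t) - 28*cos(t) - 54*cos(3*t)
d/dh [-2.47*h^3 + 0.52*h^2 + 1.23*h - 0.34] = -7.41*h^2 + 1.04*h + 1.23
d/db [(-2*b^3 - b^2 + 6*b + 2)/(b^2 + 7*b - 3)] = (-2*b^4 - 28*b^3 + 5*b^2 + 2*b - 32)/(b^4 + 14*b^3 + 43*b^2 - 42*b + 9)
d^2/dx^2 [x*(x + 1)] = 2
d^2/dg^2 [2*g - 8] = 0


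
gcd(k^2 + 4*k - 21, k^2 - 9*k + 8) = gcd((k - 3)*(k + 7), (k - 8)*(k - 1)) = 1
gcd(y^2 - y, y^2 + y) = y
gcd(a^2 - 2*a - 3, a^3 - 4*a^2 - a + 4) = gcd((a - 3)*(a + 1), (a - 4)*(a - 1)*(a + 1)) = a + 1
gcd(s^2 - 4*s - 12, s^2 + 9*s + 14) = s + 2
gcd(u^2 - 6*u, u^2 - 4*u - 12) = u - 6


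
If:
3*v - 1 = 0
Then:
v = 1/3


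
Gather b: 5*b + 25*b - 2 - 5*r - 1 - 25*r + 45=30*b - 30*r + 42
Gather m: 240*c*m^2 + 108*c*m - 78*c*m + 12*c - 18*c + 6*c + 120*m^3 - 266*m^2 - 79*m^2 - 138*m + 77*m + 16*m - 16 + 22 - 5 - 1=120*m^3 + m^2*(240*c - 345) + m*(30*c - 45)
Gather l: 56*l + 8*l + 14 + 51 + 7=64*l + 72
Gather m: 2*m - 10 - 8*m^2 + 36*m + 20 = -8*m^2 + 38*m + 10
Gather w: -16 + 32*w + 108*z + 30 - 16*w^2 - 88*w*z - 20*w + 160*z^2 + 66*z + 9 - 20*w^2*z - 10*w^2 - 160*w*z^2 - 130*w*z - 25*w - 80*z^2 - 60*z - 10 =w^2*(-20*z - 26) + w*(-160*z^2 - 218*z - 13) + 80*z^2 + 114*z + 13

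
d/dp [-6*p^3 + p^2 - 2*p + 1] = -18*p^2 + 2*p - 2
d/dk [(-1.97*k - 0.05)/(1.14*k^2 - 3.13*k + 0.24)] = (2.2458*k^2 + 0.114*k - 0.6293)/(1.2996*k^4 - 7.1364*k^3 + 10.3441*k^2 - 1.5024*k + 0.0576)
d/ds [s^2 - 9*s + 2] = 2*s - 9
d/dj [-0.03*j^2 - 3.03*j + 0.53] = -0.06*j - 3.03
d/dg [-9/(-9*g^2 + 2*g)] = 18*(1 - 9*g)/(g^2*(9*g - 2)^2)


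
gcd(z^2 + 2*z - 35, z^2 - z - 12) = 1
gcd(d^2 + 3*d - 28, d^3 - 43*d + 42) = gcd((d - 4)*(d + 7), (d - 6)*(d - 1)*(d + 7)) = d + 7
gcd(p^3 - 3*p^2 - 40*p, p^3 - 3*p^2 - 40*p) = p^3 - 3*p^2 - 40*p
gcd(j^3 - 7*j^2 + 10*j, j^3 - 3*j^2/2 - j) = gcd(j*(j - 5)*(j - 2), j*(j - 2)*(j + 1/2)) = j^2 - 2*j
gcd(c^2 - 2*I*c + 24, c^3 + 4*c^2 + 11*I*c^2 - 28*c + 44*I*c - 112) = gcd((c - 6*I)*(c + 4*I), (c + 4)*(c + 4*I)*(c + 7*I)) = c + 4*I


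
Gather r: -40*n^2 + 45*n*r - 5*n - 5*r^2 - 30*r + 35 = -40*n^2 - 5*n - 5*r^2 + r*(45*n - 30) + 35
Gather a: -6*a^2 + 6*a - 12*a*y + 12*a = -6*a^2 + a*(18 - 12*y)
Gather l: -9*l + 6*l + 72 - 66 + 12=18 - 3*l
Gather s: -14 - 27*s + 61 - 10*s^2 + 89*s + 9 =-10*s^2 + 62*s + 56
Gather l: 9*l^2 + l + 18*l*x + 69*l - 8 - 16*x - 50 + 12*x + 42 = 9*l^2 + l*(18*x + 70) - 4*x - 16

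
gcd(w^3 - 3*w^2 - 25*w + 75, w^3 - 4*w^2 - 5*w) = w - 5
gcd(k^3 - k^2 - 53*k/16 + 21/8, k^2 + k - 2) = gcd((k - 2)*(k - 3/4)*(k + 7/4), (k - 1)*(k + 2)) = 1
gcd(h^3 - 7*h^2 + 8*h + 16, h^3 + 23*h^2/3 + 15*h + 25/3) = h + 1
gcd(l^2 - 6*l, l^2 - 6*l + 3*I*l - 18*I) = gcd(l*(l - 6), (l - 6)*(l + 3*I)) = l - 6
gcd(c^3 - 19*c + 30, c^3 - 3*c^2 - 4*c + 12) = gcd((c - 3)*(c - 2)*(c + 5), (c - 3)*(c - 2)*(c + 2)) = c^2 - 5*c + 6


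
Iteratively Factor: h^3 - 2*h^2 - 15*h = (h - 5)*(h^2 + 3*h) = (h - 5)*(h + 3)*(h)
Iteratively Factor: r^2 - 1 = (r + 1)*(r - 1)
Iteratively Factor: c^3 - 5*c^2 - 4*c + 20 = (c - 5)*(c^2 - 4) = (c - 5)*(c - 2)*(c + 2)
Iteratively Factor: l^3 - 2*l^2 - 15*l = (l + 3)*(l^2 - 5*l) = l*(l + 3)*(l - 5)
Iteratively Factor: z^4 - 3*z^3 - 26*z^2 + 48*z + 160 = (z + 4)*(z^3 - 7*z^2 + 2*z + 40) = (z - 4)*(z + 4)*(z^2 - 3*z - 10) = (z - 5)*(z - 4)*(z + 4)*(z + 2)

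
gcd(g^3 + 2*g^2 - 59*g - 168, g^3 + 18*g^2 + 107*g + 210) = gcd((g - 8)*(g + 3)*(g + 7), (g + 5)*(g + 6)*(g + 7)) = g + 7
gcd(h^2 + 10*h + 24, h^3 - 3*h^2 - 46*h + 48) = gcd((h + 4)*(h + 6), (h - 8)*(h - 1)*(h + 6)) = h + 6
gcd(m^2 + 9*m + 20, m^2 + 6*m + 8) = m + 4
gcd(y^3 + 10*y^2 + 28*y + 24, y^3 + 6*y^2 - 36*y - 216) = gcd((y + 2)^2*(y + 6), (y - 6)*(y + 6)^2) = y + 6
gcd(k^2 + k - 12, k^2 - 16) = k + 4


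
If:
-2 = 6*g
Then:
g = -1/3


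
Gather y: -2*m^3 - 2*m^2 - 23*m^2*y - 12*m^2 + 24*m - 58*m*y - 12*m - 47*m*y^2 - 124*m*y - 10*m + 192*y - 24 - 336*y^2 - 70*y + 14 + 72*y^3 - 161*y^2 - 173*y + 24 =-2*m^3 - 14*m^2 + 2*m + 72*y^3 + y^2*(-47*m - 497) + y*(-23*m^2 - 182*m - 51) + 14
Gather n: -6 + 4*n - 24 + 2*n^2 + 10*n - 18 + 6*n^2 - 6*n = 8*n^2 + 8*n - 48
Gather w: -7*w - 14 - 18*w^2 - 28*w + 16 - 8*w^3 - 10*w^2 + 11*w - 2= -8*w^3 - 28*w^2 - 24*w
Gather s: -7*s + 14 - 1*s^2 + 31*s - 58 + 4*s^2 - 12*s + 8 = 3*s^2 + 12*s - 36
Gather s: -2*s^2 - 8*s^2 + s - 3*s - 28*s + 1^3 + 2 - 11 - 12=-10*s^2 - 30*s - 20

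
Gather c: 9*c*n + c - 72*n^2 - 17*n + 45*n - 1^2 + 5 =c*(9*n + 1) - 72*n^2 + 28*n + 4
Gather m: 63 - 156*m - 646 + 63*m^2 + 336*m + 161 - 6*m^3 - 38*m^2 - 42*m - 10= -6*m^3 + 25*m^2 + 138*m - 432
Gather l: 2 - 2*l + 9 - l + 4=15 - 3*l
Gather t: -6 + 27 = 21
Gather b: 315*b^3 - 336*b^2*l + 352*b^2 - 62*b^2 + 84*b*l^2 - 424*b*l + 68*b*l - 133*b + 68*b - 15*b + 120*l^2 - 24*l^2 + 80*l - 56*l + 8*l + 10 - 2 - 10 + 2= 315*b^3 + b^2*(290 - 336*l) + b*(84*l^2 - 356*l - 80) + 96*l^2 + 32*l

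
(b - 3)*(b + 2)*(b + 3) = b^3 + 2*b^2 - 9*b - 18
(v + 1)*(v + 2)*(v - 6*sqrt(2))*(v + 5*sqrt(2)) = v^4 - sqrt(2)*v^3 + 3*v^3 - 58*v^2 - 3*sqrt(2)*v^2 - 180*v - 2*sqrt(2)*v - 120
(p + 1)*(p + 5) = p^2 + 6*p + 5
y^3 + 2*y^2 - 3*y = y*(y - 1)*(y + 3)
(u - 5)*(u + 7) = u^2 + 2*u - 35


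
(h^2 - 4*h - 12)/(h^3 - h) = (h^2 - 4*h - 12)/(h^3 - h)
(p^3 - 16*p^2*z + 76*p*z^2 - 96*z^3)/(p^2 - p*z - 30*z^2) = (p^2 - 10*p*z + 16*z^2)/(p + 5*z)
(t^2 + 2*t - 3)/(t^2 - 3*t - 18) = (t - 1)/(t - 6)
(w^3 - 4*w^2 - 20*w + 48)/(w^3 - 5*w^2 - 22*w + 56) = (w - 6)/(w - 7)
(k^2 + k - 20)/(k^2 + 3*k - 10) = (k - 4)/(k - 2)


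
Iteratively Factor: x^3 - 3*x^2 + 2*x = (x)*(x^2 - 3*x + 2) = x*(x - 2)*(x - 1)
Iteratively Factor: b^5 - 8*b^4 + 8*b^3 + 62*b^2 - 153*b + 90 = (b + 3)*(b^4 - 11*b^3 + 41*b^2 - 61*b + 30) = (b - 2)*(b + 3)*(b^3 - 9*b^2 + 23*b - 15) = (b - 2)*(b - 1)*(b + 3)*(b^2 - 8*b + 15) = (b - 5)*(b - 2)*(b - 1)*(b + 3)*(b - 3)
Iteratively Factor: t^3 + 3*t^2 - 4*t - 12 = (t - 2)*(t^2 + 5*t + 6) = (t - 2)*(t + 3)*(t + 2)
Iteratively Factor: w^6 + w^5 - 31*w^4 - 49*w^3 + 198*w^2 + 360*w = (w)*(w^5 + w^4 - 31*w^3 - 49*w^2 + 198*w + 360) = w*(w + 2)*(w^4 - w^3 - 29*w^2 + 9*w + 180) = w*(w - 3)*(w + 2)*(w^3 + 2*w^2 - 23*w - 60) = w*(w - 3)*(w + 2)*(w + 4)*(w^2 - 2*w - 15) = w*(w - 5)*(w - 3)*(w + 2)*(w + 4)*(w + 3)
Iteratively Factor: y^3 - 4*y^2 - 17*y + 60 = (y - 3)*(y^2 - y - 20) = (y - 5)*(y - 3)*(y + 4)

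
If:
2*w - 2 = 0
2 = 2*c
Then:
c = 1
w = 1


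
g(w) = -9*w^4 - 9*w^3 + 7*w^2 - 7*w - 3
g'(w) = -36*w^3 - 27*w^2 + 14*w - 7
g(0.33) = -4.98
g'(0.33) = -6.61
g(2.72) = -643.99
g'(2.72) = -893.13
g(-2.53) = -163.48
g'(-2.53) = 367.75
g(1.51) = -75.39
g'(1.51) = -171.37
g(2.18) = -281.50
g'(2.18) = -477.76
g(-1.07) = 11.73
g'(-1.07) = -8.79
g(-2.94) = -365.61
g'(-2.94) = 633.30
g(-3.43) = -779.17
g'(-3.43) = 1080.06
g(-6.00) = -9429.00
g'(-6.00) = 6713.00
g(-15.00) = -423573.00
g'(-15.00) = 115208.00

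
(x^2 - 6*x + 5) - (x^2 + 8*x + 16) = -14*x - 11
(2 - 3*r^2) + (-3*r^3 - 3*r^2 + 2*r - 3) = -3*r^3 - 6*r^2 + 2*r - 1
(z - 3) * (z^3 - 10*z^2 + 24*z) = z^4 - 13*z^3 + 54*z^2 - 72*z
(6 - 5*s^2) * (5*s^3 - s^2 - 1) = -25*s^5 + 5*s^4 + 30*s^3 - s^2 - 6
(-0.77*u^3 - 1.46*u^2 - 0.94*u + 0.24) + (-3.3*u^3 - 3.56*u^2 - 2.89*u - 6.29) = -4.07*u^3 - 5.02*u^2 - 3.83*u - 6.05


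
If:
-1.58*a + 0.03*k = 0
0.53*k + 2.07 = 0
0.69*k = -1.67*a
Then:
No Solution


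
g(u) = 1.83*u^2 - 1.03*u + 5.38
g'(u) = 3.66*u - 1.03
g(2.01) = 10.70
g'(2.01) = 6.33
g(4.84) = 43.26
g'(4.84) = 16.68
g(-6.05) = 78.59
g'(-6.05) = -23.17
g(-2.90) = 23.76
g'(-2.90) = -11.64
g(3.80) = 27.89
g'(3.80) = 12.88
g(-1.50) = 11.04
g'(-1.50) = -6.52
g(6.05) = 66.13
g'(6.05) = 21.11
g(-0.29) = 5.83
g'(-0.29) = -2.09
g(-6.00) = 77.44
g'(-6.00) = -22.99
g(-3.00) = 24.94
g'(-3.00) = -12.01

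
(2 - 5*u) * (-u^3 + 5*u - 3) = 5*u^4 - 2*u^3 - 25*u^2 + 25*u - 6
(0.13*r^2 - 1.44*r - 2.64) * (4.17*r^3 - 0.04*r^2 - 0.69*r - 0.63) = 0.5421*r^5 - 6.01*r^4 - 11.0409*r^3 + 1.0173*r^2 + 2.7288*r + 1.6632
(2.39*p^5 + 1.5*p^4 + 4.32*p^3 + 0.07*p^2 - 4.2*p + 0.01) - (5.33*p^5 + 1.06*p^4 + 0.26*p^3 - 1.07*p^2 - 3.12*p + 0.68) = -2.94*p^5 + 0.44*p^4 + 4.06*p^3 + 1.14*p^2 - 1.08*p - 0.67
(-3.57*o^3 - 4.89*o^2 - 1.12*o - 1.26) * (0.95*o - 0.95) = -3.3915*o^4 - 1.254*o^3 + 3.5815*o^2 - 0.133*o + 1.197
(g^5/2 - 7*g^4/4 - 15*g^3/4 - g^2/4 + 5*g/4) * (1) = g^5/2 - 7*g^4/4 - 15*g^3/4 - g^2/4 + 5*g/4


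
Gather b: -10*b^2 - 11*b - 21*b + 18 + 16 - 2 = -10*b^2 - 32*b + 32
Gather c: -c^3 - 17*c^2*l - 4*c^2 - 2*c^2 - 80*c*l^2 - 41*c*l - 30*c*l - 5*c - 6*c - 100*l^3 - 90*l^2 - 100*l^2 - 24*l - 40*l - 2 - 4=-c^3 + c^2*(-17*l - 6) + c*(-80*l^2 - 71*l - 11) - 100*l^3 - 190*l^2 - 64*l - 6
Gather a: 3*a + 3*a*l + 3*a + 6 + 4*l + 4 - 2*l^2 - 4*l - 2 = a*(3*l + 6) - 2*l^2 + 8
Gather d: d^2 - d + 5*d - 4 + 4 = d^2 + 4*d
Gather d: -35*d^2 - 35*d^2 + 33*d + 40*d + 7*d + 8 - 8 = -70*d^2 + 80*d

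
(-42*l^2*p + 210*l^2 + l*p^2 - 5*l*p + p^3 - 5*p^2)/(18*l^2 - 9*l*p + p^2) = (7*l*p - 35*l + p^2 - 5*p)/(-3*l + p)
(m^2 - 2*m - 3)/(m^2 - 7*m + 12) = (m + 1)/(m - 4)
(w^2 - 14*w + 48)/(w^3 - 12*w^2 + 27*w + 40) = (w - 6)/(w^2 - 4*w - 5)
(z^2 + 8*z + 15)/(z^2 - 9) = (z + 5)/(z - 3)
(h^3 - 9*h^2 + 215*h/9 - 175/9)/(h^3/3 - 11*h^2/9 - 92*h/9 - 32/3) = (-9*h^3 + 81*h^2 - 215*h + 175)/(-3*h^3 + 11*h^2 + 92*h + 96)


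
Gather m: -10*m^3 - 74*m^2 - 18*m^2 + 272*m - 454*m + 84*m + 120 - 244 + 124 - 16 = -10*m^3 - 92*m^2 - 98*m - 16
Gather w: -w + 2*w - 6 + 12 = w + 6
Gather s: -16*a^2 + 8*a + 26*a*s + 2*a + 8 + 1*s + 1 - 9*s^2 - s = -16*a^2 + 26*a*s + 10*a - 9*s^2 + 9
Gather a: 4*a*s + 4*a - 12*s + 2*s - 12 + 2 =a*(4*s + 4) - 10*s - 10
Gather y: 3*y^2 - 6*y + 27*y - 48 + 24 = 3*y^2 + 21*y - 24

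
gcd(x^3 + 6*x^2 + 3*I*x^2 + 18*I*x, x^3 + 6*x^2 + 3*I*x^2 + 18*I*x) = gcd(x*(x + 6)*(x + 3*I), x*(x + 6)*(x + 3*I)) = x^3 + x^2*(6 + 3*I) + 18*I*x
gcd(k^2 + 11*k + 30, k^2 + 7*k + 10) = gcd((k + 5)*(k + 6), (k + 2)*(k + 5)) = k + 5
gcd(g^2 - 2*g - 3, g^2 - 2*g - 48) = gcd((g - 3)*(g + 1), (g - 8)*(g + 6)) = 1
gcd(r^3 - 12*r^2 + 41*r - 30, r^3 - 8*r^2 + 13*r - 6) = r^2 - 7*r + 6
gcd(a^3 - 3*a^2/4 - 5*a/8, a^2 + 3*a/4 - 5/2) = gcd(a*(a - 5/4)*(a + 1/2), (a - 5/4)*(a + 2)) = a - 5/4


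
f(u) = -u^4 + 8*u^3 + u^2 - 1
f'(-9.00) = 4842.00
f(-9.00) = -12313.00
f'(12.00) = -3432.00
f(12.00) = -6769.00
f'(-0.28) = 1.41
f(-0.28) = -1.10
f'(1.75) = 55.56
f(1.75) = 35.56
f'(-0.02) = -0.03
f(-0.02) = -1.00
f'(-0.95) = 23.19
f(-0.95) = -7.77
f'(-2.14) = 144.83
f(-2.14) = -95.80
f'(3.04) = 115.50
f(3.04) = 147.59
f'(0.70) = 11.79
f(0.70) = 1.99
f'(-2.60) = 227.34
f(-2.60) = -180.55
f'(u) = -4*u^3 + 24*u^2 + 2*u = 2*u*(-2*u^2 + 12*u + 1)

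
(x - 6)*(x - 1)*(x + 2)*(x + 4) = x^4 - x^3 - 28*x^2 - 20*x + 48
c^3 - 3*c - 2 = (c - 2)*(c + 1)^2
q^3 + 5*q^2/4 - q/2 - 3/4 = (q - 3/4)*(q + 1)^2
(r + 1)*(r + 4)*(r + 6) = r^3 + 11*r^2 + 34*r + 24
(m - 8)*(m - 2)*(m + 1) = m^3 - 9*m^2 + 6*m + 16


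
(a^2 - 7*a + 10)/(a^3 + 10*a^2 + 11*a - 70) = (a - 5)/(a^2 + 12*a + 35)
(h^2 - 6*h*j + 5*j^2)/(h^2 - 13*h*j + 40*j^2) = (h - j)/(h - 8*j)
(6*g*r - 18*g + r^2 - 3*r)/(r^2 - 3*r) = (6*g + r)/r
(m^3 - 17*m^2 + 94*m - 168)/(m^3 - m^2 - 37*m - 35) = (m^2 - 10*m + 24)/(m^2 + 6*m + 5)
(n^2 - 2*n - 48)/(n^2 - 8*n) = (n + 6)/n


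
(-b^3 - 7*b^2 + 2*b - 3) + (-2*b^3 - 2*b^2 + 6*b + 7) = -3*b^3 - 9*b^2 + 8*b + 4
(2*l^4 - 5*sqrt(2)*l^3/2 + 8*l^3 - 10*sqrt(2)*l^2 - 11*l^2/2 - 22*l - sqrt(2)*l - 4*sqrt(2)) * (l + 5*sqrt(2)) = 2*l^5 + 8*l^4 + 15*sqrt(2)*l^4/2 - 61*l^3/2 + 30*sqrt(2)*l^3 - 122*l^2 - 57*sqrt(2)*l^2/2 - 114*sqrt(2)*l - 10*l - 40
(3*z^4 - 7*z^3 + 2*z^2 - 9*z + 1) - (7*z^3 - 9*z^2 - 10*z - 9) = 3*z^4 - 14*z^3 + 11*z^2 + z + 10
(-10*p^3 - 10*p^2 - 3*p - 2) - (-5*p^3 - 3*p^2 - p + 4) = -5*p^3 - 7*p^2 - 2*p - 6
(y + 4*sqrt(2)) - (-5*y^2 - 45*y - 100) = 5*y^2 + 46*y + 4*sqrt(2) + 100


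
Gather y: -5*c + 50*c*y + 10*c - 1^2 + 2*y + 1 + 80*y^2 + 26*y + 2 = 5*c + 80*y^2 + y*(50*c + 28) + 2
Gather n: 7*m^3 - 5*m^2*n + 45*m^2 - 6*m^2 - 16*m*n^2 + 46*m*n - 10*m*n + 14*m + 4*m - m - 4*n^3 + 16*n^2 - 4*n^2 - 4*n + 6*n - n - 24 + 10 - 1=7*m^3 + 39*m^2 + 17*m - 4*n^3 + n^2*(12 - 16*m) + n*(-5*m^2 + 36*m + 1) - 15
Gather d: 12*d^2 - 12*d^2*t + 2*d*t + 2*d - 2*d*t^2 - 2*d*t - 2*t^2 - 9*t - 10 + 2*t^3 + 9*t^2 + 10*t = d^2*(12 - 12*t) + d*(2 - 2*t^2) + 2*t^3 + 7*t^2 + t - 10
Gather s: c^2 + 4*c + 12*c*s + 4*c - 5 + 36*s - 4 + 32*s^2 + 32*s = c^2 + 8*c + 32*s^2 + s*(12*c + 68) - 9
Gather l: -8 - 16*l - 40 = -16*l - 48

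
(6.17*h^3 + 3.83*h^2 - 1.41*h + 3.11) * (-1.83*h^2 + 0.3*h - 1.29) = -11.2911*h^5 - 5.1579*h^4 - 4.23*h^3 - 11.055*h^2 + 2.7519*h - 4.0119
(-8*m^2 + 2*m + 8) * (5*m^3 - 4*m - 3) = -40*m^5 + 10*m^4 + 72*m^3 + 16*m^2 - 38*m - 24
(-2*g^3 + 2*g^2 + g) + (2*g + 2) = -2*g^3 + 2*g^2 + 3*g + 2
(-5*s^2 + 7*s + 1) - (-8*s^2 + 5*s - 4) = 3*s^2 + 2*s + 5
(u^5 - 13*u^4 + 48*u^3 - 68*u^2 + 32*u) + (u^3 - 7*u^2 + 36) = u^5 - 13*u^4 + 49*u^3 - 75*u^2 + 32*u + 36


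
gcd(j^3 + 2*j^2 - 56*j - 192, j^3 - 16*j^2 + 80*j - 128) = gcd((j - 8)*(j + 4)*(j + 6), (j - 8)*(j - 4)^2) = j - 8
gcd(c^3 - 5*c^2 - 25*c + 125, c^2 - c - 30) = c + 5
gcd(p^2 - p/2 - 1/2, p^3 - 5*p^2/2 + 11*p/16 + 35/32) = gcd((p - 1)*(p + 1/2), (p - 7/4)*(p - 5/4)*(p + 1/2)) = p + 1/2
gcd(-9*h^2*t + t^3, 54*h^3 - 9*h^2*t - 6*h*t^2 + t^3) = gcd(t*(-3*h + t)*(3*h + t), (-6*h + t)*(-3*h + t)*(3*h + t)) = -9*h^2 + t^2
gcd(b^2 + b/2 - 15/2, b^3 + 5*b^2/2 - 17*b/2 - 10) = b - 5/2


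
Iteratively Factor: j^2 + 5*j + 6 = (j + 2)*(j + 3)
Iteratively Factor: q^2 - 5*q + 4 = (q - 1)*(q - 4)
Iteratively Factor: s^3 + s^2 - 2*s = (s)*(s^2 + s - 2) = s*(s - 1)*(s + 2)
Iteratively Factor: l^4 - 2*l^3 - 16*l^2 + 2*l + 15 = (l - 5)*(l^3 + 3*l^2 - l - 3) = (l - 5)*(l + 1)*(l^2 + 2*l - 3) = (l - 5)*(l + 1)*(l + 3)*(l - 1)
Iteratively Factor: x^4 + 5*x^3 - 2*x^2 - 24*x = (x - 2)*(x^3 + 7*x^2 + 12*x) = (x - 2)*(x + 3)*(x^2 + 4*x) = x*(x - 2)*(x + 3)*(x + 4)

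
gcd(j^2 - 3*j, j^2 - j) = j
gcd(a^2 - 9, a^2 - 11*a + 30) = 1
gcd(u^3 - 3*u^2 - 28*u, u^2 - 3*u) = u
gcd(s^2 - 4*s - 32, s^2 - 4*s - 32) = s^2 - 4*s - 32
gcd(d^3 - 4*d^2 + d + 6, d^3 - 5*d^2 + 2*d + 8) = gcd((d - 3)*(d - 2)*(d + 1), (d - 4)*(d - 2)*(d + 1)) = d^2 - d - 2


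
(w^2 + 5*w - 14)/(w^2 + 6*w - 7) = (w - 2)/(w - 1)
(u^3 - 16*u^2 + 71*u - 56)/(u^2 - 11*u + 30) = (u^3 - 16*u^2 + 71*u - 56)/(u^2 - 11*u + 30)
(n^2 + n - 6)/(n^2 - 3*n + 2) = (n + 3)/(n - 1)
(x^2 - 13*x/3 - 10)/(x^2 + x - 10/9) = 3*(x - 6)/(3*x - 2)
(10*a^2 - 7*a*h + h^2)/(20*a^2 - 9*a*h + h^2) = (2*a - h)/(4*a - h)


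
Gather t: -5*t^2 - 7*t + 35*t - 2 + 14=-5*t^2 + 28*t + 12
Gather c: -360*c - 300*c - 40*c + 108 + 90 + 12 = 210 - 700*c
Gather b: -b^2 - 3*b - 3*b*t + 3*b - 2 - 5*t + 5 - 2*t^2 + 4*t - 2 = -b^2 - 3*b*t - 2*t^2 - t + 1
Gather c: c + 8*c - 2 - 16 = 9*c - 18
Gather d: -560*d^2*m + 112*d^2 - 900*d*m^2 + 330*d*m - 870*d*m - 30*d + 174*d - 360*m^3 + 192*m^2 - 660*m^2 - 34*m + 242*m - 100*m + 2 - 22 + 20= d^2*(112 - 560*m) + d*(-900*m^2 - 540*m + 144) - 360*m^3 - 468*m^2 + 108*m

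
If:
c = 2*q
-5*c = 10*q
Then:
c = 0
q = 0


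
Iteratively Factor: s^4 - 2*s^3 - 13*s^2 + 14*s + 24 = (s - 4)*(s^3 + 2*s^2 - 5*s - 6) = (s - 4)*(s + 1)*(s^2 + s - 6) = (s - 4)*(s - 2)*(s + 1)*(s + 3)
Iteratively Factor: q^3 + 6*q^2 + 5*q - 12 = (q + 3)*(q^2 + 3*q - 4) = (q - 1)*(q + 3)*(q + 4)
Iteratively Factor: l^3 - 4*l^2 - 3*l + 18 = (l - 3)*(l^2 - l - 6) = (l - 3)^2*(l + 2)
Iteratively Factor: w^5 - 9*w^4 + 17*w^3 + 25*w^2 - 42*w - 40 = (w - 2)*(w^4 - 7*w^3 + 3*w^2 + 31*w + 20) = (w - 2)*(w + 1)*(w^3 - 8*w^2 + 11*w + 20) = (w - 5)*(w - 2)*(w + 1)*(w^2 - 3*w - 4) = (w - 5)*(w - 2)*(w + 1)^2*(w - 4)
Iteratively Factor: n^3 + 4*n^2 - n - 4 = (n + 4)*(n^2 - 1) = (n - 1)*(n + 4)*(n + 1)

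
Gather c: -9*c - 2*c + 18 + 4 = 22 - 11*c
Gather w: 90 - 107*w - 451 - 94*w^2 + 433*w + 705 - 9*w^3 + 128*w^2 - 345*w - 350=-9*w^3 + 34*w^2 - 19*w - 6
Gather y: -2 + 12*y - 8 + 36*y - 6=48*y - 16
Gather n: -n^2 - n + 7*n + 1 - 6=-n^2 + 6*n - 5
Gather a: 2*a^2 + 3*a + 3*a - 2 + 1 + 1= 2*a^2 + 6*a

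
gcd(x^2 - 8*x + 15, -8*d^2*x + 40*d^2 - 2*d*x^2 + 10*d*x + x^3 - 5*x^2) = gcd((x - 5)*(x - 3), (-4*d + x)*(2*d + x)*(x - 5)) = x - 5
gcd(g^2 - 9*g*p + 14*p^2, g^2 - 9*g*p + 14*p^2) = g^2 - 9*g*p + 14*p^2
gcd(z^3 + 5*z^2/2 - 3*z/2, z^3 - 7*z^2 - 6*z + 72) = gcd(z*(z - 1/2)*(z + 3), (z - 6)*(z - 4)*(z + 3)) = z + 3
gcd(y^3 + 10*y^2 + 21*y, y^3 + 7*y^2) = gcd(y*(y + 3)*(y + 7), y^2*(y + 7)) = y^2 + 7*y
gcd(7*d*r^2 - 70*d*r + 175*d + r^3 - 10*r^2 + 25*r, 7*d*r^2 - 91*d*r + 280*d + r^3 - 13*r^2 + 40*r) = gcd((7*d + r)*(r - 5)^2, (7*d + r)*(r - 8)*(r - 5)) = 7*d*r - 35*d + r^2 - 5*r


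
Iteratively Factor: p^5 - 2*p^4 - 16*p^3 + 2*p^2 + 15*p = (p)*(p^4 - 2*p^3 - 16*p^2 + 2*p + 15) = p*(p + 3)*(p^3 - 5*p^2 - p + 5) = p*(p - 5)*(p + 3)*(p^2 - 1) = p*(p - 5)*(p - 1)*(p + 3)*(p + 1)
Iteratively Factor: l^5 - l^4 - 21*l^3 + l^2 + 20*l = (l - 1)*(l^4 - 21*l^2 - 20*l) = (l - 1)*(l + 4)*(l^3 - 4*l^2 - 5*l) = (l - 1)*(l + 1)*(l + 4)*(l^2 - 5*l) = l*(l - 1)*(l + 1)*(l + 4)*(l - 5)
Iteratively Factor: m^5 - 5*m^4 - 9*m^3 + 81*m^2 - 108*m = (m)*(m^4 - 5*m^3 - 9*m^2 + 81*m - 108) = m*(m - 3)*(m^3 - 2*m^2 - 15*m + 36) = m*(m - 3)*(m + 4)*(m^2 - 6*m + 9) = m*(m - 3)^2*(m + 4)*(m - 3)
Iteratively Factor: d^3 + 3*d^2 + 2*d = (d + 1)*(d^2 + 2*d) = d*(d + 1)*(d + 2)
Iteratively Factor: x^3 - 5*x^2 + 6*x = (x - 2)*(x^2 - 3*x) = (x - 3)*(x - 2)*(x)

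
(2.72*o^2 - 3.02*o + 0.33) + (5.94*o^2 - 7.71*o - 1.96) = 8.66*o^2 - 10.73*o - 1.63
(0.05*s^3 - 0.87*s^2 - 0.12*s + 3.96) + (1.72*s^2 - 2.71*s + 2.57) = 0.05*s^3 + 0.85*s^2 - 2.83*s + 6.53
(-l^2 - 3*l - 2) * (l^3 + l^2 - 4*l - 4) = -l^5 - 4*l^4 - l^3 + 14*l^2 + 20*l + 8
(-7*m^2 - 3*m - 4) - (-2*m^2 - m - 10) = -5*m^2 - 2*m + 6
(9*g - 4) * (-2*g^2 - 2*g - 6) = -18*g^3 - 10*g^2 - 46*g + 24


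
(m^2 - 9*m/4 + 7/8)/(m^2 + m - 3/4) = (4*m - 7)/(2*(2*m + 3))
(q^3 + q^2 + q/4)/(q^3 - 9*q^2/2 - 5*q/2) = (q + 1/2)/(q - 5)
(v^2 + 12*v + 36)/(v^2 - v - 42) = (v + 6)/(v - 7)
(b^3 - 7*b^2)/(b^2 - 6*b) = b*(b - 7)/(b - 6)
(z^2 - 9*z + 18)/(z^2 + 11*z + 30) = (z^2 - 9*z + 18)/(z^2 + 11*z + 30)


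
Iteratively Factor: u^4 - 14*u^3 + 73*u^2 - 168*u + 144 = (u - 3)*(u^3 - 11*u^2 + 40*u - 48) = (u - 4)*(u - 3)*(u^2 - 7*u + 12) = (u - 4)*(u - 3)^2*(u - 4)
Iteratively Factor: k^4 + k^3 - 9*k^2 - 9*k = (k - 3)*(k^3 + 4*k^2 + 3*k) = k*(k - 3)*(k^2 + 4*k + 3) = k*(k - 3)*(k + 1)*(k + 3)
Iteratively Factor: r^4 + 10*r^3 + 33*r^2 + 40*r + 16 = (r + 1)*(r^3 + 9*r^2 + 24*r + 16) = (r + 1)*(r + 4)*(r^2 + 5*r + 4) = (r + 1)*(r + 4)^2*(r + 1)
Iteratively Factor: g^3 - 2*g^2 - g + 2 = (g - 2)*(g^2 - 1) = (g - 2)*(g + 1)*(g - 1)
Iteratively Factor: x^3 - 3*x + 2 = (x - 1)*(x^2 + x - 2) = (x - 1)*(x + 2)*(x - 1)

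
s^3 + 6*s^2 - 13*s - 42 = (s - 3)*(s + 2)*(s + 7)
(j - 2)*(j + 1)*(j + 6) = j^3 + 5*j^2 - 8*j - 12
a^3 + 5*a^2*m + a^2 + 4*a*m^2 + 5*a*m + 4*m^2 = (a + 1)*(a + m)*(a + 4*m)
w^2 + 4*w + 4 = (w + 2)^2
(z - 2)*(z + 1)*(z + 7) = z^3 + 6*z^2 - 9*z - 14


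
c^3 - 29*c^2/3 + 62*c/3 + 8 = (c - 6)*(c - 4)*(c + 1/3)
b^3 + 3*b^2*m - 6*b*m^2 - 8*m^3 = (b - 2*m)*(b + m)*(b + 4*m)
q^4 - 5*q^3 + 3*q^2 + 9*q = q*(q - 3)^2*(q + 1)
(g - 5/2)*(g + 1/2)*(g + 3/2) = g^3 - g^2/2 - 17*g/4 - 15/8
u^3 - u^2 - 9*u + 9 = (u - 3)*(u - 1)*(u + 3)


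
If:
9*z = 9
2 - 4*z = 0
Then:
No Solution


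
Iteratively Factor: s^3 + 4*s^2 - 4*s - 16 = (s + 4)*(s^2 - 4) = (s - 2)*(s + 4)*(s + 2)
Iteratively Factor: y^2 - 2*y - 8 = (y - 4)*(y + 2)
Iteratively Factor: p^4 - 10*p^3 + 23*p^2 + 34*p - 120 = (p - 5)*(p^3 - 5*p^2 - 2*p + 24) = (p - 5)*(p - 4)*(p^2 - p - 6) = (p - 5)*(p - 4)*(p - 3)*(p + 2)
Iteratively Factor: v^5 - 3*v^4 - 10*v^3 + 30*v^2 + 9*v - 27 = (v + 1)*(v^4 - 4*v^3 - 6*v^2 + 36*v - 27) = (v - 3)*(v + 1)*(v^3 - v^2 - 9*v + 9) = (v - 3)*(v + 1)*(v + 3)*(v^2 - 4*v + 3) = (v - 3)*(v - 1)*(v + 1)*(v + 3)*(v - 3)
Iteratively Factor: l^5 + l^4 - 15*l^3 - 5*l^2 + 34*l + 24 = (l + 1)*(l^4 - 15*l^2 + 10*l + 24) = (l + 1)^2*(l^3 - l^2 - 14*l + 24) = (l + 1)^2*(l + 4)*(l^2 - 5*l + 6) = (l - 3)*(l + 1)^2*(l + 4)*(l - 2)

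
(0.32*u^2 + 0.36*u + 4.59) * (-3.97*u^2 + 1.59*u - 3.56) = -1.2704*u^4 - 0.9204*u^3 - 18.7891*u^2 + 6.0165*u - 16.3404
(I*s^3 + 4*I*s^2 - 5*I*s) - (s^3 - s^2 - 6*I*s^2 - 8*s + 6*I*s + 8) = -s^3 + I*s^3 + s^2 + 10*I*s^2 + 8*s - 11*I*s - 8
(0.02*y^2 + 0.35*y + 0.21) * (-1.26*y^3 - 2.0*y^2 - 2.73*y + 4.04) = -0.0252*y^5 - 0.481*y^4 - 1.0192*y^3 - 1.2947*y^2 + 0.8407*y + 0.8484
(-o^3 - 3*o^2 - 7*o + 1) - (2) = -o^3 - 3*o^2 - 7*o - 1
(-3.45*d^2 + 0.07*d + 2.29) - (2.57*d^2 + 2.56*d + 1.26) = -6.02*d^2 - 2.49*d + 1.03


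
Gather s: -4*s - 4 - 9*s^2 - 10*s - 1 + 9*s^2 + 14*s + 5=0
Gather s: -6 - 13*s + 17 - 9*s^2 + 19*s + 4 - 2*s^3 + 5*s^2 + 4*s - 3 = -2*s^3 - 4*s^2 + 10*s + 12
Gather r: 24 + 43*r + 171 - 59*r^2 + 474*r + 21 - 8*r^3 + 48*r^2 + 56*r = -8*r^3 - 11*r^2 + 573*r + 216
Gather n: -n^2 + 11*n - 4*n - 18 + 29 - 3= -n^2 + 7*n + 8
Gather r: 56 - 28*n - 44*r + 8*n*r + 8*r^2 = -28*n + 8*r^2 + r*(8*n - 44) + 56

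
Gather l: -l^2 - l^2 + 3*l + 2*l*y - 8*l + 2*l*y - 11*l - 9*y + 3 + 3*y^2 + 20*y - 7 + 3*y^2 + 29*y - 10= -2*l^2 + l*(4*y - 16) + 6*y^2 + 40*y - 14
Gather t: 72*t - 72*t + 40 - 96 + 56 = 0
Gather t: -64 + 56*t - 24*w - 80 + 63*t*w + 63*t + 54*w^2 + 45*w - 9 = t*(63*w + 119) + 54*w^2 + 21*w - 153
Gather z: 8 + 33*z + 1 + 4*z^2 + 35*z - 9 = 4*z^2 + 68*z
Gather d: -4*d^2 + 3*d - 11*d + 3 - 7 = -4*d^2 - 8*d - 4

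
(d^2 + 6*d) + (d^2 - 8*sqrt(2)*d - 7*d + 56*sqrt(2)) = 2*d^2 - 8*sqrt(2)*d - d + 56*sqrt(2)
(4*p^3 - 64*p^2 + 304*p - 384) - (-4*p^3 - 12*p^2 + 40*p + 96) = 8*p^3 - 52*p^2 + 264*p - 480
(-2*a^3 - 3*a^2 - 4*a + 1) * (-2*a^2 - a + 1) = 4*a^5 + 8*a^4 + 9*a^3 - a^2 - 5*a + 1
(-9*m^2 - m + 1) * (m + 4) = -9*m^3 - 37*m^2 - 3*m + 4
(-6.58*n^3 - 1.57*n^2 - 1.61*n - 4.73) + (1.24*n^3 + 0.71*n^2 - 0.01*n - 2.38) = -5.34*n^3 - 0.86*n^2 - 1.62*n - 7.11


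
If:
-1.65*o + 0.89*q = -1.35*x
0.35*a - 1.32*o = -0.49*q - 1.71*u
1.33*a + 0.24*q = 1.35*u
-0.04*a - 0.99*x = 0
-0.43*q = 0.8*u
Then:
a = 0.00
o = 0.00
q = 0.00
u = 0.00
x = 0.00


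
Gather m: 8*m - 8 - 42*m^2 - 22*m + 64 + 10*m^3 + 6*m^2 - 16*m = 10*m^3 - 36*m^2 - 30*m + 56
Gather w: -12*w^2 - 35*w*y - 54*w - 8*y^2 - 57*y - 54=-12*w^2 + w*(-35*y - 54) - 8*y^2 - 57*y - 54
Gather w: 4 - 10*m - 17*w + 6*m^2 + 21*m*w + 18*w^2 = 6*m^2 - 10*m + 18*w^2 + w*(21*m - 17) + 4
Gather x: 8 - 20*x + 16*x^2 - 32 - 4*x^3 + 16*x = -4*x^3 + 16*x^2 - 4*x - 24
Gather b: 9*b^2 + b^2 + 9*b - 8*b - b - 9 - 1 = 10*b^2 - 10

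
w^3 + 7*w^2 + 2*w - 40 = (w - 2)*(w + 4)*(w + 5)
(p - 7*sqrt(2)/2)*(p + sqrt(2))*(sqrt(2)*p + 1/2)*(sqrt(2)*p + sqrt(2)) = 2*p^4 - 9*sqrt(2)*p^3/2 + 2*p^3 - 33*p^2/2 - 9*sqrt(2)*p^2/2 - 33*p/2 - 7*sqrt(2)*p/2 - 7*sqrt(2)/2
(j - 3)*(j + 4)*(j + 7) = j^3 + 8*j^2 - 5*j - 84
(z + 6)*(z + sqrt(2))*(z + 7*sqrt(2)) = z^3 + 6*z^2 + 8*sqrt(2)*z^2 + 14*z + 48*sqrt(2)*z + 84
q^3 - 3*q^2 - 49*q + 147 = (q - 7)*(q - 3)*(q + 7)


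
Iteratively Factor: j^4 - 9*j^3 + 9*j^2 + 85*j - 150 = (j + 3)*(j^3 - 12*j^2 + 45*j - 50) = (j - 5)*(j + 3)*(j^2 - 7*j + 10) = (j - 5)^2*(j + 3)*(j - 2)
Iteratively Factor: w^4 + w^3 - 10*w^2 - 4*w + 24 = (w + 2)*(w^3 - w^2 - 8*w + 12) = (w - 2)*(w + 2)*(w^2 + w - 6) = (w - 2)*(w + 2)*(w + 3)*(w - 2)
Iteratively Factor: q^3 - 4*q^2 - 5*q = (q + 1)*(q^2 - 5*q) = (q - 5)*(q + 1)*(q)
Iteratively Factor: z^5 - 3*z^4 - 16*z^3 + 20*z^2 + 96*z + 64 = (z - 4)*(z^4 + z^3 - 12*z^2 - 28*z - 16) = (z - 4)*(z + 1)*(z^3 - 12*z - 16) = (z - 4)*(z + 1)*(z + 2)*(z^2 - 2*z - 8) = (z - 4)*(z + 1)*(z + 2)^2*(z - 4)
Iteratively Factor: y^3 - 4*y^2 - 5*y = (y + 1)*(y^2 - 5*y) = y*(y + 1)*(y - 5)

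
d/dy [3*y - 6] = 3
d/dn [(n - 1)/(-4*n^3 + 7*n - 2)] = (-4*n^3 + 7*n + (n - 1)*(12*n^2 - 7) - 2)/(4*n^3 - 7*n + 2)^2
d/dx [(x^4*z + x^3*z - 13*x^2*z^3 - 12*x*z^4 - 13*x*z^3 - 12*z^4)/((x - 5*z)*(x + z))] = z*(2*x^3 - 16*x^2*z + x^2 + 10*x*z^2 - 10*x*z + 60*z^3 + 17*z^2)/(x^2 - 10*x*z + 25*z^2)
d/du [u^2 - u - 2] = 2*u - 1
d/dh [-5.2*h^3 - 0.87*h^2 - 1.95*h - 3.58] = -15.6*h^2 - 1.74*h - 1.95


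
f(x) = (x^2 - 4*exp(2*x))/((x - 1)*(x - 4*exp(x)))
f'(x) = (2*x - 8*exp(2*x))/((x - 1)*(x - 4*exp(x))) + (x^2 - 4*exp(2*x))*(4*exp(x) - 1)/((x - 1)*(x - 4*exp(x))^2) - (x^2 - 4*exp(2*x))/((x - 1)^2*(x - 4*exp(x))) = (2*(x - 1)*(x - 4*exp(x))*(x - 4*exp(2*x)) + (x - 1)*(x^2 - 4*exp(2*x))*(4*exp(x) - 1) + (x - 4*exp(x))*(-x^2 + 4*exp(2*x)))/((x - 1)^2*(x - 4*exp(x))^2)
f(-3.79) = 0.77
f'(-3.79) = -0.07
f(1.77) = 8.06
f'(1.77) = -2.53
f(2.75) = 9.28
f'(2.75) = 3.80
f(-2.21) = 0.57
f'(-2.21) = -0.23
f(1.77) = 8.06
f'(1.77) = -2.53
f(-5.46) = 0.84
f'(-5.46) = -0.03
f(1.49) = 9.61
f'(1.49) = -10.10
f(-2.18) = 0.56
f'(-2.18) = -0.24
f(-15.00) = 0.94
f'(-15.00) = 0.00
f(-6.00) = 0.86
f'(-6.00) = -0.02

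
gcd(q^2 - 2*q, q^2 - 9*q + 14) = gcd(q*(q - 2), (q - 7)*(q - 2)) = q - 2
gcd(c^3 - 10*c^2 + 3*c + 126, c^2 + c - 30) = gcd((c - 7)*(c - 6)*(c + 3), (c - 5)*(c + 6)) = 1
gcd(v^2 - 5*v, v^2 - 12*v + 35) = v - 5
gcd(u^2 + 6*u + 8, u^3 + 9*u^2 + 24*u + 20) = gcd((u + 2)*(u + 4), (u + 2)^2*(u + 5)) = u + 2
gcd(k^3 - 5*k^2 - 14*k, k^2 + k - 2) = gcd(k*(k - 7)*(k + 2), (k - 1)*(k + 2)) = k + 2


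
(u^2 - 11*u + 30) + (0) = u^2 - 11*u + 30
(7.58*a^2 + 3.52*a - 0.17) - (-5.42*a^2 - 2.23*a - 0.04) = 13.0*a^2 + 5.75*a - 0.13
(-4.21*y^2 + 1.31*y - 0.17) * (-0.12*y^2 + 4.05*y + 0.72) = 0.5052*y^4 - 17.2077*y^3 + 2.2947*y^2 + 0.2547*y - 0.1224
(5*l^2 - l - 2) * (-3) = -15*l^2 + 3*l + 6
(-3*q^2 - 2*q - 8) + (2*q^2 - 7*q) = -q^2 - 9*q - 8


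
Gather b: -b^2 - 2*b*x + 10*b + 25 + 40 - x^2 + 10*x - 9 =-b^2 + b*(10 - 2*x) - x^2 + 10*x + 56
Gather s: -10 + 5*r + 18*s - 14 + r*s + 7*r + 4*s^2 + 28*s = 12*r + 4*s^2 + s*(r + 46) - 24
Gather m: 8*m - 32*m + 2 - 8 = -24*m - 6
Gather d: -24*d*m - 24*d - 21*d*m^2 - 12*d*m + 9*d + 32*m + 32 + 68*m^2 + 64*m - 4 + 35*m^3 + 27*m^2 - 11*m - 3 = d*(-21*m^2 - 36*m - 15) + 35*m^3 + 95*m^2 + 85*m + 25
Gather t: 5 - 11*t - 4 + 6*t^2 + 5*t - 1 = 6*t^2 - 6*t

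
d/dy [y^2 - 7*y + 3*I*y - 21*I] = 2*y - 7 + 3*I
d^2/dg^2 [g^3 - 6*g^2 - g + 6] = 6*g - 12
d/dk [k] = 1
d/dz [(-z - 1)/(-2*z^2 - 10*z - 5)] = (2*z^2 + 10*z - 2*(z + 1)*(2*z + 5) + 5)/(2*z^2 + 10*z + 5)^2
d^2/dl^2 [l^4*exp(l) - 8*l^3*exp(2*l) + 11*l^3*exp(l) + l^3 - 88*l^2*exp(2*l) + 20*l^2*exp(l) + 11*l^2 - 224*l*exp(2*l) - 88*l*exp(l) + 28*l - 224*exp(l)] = l^4*exp(l) - 32*l^3*exp(2*l) + 19*l^3*exp(l) - 448*l^2*exp(2*l) + 98*l^2*exp(l) - 1648*l*exp(2*l) + 58*l*exp(l) + 6*l - 1072*exp(2*l) - 360*exp(l) + 22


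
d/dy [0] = 0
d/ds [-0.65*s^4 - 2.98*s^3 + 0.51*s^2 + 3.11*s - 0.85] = -2.6*s^3 - 8.94*s^2 + 1.02*s + 3.11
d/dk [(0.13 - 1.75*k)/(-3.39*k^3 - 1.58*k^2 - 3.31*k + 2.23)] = (-11.865*k^3 - 1.4429*k^2 + 0.4108*k - 3.4722)/(11.4921*k^6 + 10.7124*k^5 + 24.9382*k^4 - 4.6598*k^3 + 3.9093*k^2 - 14.7626*k + 4.9729)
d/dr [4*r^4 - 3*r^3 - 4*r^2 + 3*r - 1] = 16*r^3 - 9*r^2 - 8*r + 3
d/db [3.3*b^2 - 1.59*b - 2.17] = 6.6*b - 1.59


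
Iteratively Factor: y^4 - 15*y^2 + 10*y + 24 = (y + 4)*(y^3 - 4*y^2 + y + 6) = (y - 2)*(y + 4)*(y^2 - 2*y - 3) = (y - 3)*(y - 2)*(y + 4)*(y + 1)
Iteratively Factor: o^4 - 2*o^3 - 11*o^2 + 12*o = (o - 4)*(o^3 + 2*o^2 - 3*o) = (o - 4)*(o + 3)*(o^2 - o) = o*(o - 4)*(o + 3)*(o - 1)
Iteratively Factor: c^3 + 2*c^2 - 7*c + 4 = (c + 4)*(c^2 - 2*c + 1) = (c - 1)*(c + 4)*(c - 1)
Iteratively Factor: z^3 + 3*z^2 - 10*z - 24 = (z + 2)*(z^2 + z - 12) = (z + 2)*(z + 4)*(z - 3)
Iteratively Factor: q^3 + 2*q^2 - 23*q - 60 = (q + 3)*(q^2 - q - 20) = (q - 5)*(q + 3)*(q + 4)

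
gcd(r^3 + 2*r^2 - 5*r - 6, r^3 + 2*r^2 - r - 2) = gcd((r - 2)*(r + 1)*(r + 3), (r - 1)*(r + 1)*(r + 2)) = r + 1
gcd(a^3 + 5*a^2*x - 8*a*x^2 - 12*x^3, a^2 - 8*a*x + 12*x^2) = -a + 2*x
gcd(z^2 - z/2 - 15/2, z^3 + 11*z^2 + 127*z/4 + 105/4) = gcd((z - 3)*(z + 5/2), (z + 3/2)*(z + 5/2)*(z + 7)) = z + 5/2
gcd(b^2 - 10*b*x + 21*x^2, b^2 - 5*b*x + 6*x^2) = -b + 3*x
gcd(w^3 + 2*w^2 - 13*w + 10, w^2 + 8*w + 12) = 1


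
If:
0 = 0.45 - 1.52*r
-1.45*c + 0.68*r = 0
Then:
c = 0.14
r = 0.30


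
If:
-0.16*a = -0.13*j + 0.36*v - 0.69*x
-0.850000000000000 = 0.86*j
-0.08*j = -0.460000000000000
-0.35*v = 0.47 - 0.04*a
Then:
No Solution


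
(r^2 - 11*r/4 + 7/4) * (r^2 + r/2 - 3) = r^4 - 9*r^3/4 - 21*r^2/8 + 73*r/8 - 21/4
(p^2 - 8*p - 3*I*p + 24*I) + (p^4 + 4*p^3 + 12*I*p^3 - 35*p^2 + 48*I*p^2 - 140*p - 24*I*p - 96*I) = p^4 + 4*p^3 + 12*I*p^3 - 34*p^2 + 48*I*p^2 - 148*p - 27*I*p - 72*I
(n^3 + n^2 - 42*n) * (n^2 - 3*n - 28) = n^5 - 2*n^4 - 73*n^3 + 98*n^2 + 1176*n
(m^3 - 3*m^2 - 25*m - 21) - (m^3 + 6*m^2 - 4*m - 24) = -9*m^2 - 21*m + 3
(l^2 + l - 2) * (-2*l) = -2*l^3 - 2*l^2 + 4*l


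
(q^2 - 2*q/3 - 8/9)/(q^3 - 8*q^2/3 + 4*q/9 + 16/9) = 1/(q - 2)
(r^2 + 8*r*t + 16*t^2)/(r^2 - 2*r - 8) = (r^2 + 8*r*t + 16*t^2)/(r^2 - 2*r - 8)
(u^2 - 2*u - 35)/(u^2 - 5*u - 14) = (u + 5)/(u + 2)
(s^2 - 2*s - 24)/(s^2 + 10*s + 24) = (s - 6)/(s + 6)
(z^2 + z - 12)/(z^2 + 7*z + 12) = (z - 3)/(z + 3)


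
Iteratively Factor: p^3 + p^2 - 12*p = (p - 3)*(p^2 + 4*p) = p*(p - 3)*(p + 4)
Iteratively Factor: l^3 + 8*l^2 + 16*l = (l)*(l^2 + 8*l + 16) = l*(l + 4)*(l + 4)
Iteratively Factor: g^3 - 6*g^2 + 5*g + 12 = (g - 4)*(g^2 - 2*g - 3) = (g - 4)*(g + 1)*(g - 3)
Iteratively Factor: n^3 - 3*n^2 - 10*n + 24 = (n - 2)*(n^2 - n - 12) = (n - 2)*(n + 3)*(n - 4)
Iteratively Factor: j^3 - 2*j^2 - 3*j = (j + 1)*(j^2 - 3*j) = (j - 3)*(j + 1)*(j)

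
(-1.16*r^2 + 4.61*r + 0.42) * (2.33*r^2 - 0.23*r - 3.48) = -2.7028*r^4 + 11.0081*r^3 + 3.9551*r^2 - 16.1394*r - 1.4616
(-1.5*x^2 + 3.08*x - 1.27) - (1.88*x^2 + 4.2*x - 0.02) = -3.38*x^2 - 1.12*x - 1.25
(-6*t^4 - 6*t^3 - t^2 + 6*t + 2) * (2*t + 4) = -12*t^5 - 36*t^4 - 26*t^3 + 8*t^2 + 28*t + 8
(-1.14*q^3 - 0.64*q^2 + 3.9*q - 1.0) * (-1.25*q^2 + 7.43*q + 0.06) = 1.425*q^5 - 7.6702*q^4 - 9.6986*q^3 + 30.1886*q^2 - 7.196*q - 0.06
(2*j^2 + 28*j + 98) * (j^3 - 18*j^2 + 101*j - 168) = 2*j^5 - 8*j^4 - 204*j^3 + 728*j^2 + 5194*j - 16464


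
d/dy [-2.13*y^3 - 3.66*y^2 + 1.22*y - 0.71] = -6.39*y^2 - 7.32*y + 1.22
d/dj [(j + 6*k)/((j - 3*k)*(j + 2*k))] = j*(-j - 12*k)/(j^4 - 2*j^3*k - 11*j^2*k^2 + 12*j*k^3 + 36*k^4)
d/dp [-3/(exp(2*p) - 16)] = 6*exp(2*p)/(exp(2*p) - 16)^2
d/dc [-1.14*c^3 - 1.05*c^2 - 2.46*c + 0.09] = -3.42*c^2 - 2.1*c - 2.46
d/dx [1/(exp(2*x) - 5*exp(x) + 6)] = (5 - 2*exp(x))*exp(x)/(exp(2*x) - 5*exp(x) + 6)^2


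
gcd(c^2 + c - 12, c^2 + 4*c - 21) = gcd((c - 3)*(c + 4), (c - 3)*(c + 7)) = c - 3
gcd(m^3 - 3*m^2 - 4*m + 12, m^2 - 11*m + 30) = 1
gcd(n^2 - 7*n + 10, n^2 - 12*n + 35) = n - 5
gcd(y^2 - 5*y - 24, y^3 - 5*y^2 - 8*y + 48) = y + 3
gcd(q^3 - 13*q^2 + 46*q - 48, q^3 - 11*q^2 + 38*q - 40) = q - 2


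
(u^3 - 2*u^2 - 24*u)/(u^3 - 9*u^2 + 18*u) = (u + 4)/(u - 3)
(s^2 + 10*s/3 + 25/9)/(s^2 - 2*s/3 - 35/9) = (3*s + 5)/(3*s - 7)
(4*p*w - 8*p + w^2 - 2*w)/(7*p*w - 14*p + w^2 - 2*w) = (4*p + w)/(7*p + w)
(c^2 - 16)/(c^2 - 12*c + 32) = (c + 4)/(c - 8)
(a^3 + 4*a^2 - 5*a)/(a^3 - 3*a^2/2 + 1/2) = 2*a*(a + 5)/(2*a^2 - a - 1)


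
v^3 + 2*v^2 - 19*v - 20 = (v - 4)*(v + 1)*(v + 5)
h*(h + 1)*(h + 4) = h^3 + 5*h^2 + 4*h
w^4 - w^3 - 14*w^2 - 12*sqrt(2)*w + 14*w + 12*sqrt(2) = (w - 1)*(w - 3*sqrt(2))*(w + sqrt(2))*(w + 2*sqrt(2))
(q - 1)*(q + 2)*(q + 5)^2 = q^4 + 11*q^3 + 33*q^2 + 5*q - 50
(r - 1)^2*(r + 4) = r^3 + 2*r^2 - 7*r + 4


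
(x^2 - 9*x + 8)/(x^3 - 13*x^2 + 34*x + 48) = (x - 1)/(x^2 - 5*x - 6)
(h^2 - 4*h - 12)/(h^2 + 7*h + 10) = (h - 6)/(h + 5)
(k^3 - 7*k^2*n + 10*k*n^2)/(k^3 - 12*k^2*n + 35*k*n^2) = (k - 2*n)/(k - 7*n)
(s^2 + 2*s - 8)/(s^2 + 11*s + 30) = (s^2 + 2*s - 8)/(s^2 + 11*s + 30)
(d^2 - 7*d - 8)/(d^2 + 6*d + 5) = (d - 8)/(d + 5)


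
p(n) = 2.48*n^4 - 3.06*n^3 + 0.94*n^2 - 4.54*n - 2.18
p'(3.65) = 362.40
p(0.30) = -3.52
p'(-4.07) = -833.06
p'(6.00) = 1818.98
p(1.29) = -6.17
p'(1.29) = 3.90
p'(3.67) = 369.07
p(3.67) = 292.46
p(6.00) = 2557.54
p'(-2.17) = -153.21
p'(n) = 9.92*n^3 - 9.18*n^2 + 1.88*n - 4.54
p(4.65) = 848.85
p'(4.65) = 803.11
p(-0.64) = 2.33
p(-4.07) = 918.67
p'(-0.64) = -12.10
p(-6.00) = 3933.94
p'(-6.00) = -2489.02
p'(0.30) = -4.53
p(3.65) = 285.15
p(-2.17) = 98.36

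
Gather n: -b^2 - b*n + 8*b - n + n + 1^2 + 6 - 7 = -b^2 - b*n + 8*b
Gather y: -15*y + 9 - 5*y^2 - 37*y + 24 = -5*y^2 - 52*y + 33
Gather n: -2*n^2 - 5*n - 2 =-2*n^2 - 5*n - 2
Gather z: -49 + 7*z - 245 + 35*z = 42*z - 294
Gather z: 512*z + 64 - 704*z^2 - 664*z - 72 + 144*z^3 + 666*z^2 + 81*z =144*z^3 - 38*z^2 - 71*z - 8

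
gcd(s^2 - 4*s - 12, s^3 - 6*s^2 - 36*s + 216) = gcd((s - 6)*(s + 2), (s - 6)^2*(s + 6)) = s - 6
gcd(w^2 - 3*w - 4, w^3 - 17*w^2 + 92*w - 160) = w - 4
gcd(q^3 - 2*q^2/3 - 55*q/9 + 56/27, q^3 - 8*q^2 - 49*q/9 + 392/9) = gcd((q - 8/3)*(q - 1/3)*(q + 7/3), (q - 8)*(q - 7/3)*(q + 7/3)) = q + 7/3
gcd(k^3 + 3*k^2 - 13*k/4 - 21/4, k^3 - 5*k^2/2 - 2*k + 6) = 1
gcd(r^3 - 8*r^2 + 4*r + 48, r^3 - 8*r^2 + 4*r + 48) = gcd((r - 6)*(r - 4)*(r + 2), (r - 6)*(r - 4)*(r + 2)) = r^3 - 8*r^2 + 4*r + 48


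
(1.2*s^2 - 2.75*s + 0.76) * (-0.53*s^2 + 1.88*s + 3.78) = -0.636*s^4 + 3.7135*s^3 - 1.0368*s^2 - 8.9662*s + 2.8728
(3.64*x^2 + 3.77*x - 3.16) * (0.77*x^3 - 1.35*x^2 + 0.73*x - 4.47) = 2.8028*x^5 - 2.0111*x^4 - 4.8655*x^3 - 9.2527*x^2 - 19.1587*x + 14.1252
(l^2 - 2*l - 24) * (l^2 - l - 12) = l^4 - 3*l^3 - 34*l^2 + 48*l + 288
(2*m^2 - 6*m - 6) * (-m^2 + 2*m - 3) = -2*m^4 + 10*m^3 - 12*m^2 + 6*m + 18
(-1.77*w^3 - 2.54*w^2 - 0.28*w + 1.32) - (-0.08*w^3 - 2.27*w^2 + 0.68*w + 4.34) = -1.69*w^3 - 0.27*w^2 - 0.96*w - 3.02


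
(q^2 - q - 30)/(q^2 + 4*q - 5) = (q - 6)/(q - 1)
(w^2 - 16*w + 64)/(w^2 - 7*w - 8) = (w - 8)/(w + 1)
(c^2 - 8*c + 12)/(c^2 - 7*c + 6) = (c - 2)/(c - 1)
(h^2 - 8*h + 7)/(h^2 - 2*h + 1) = (h - 7)/(h - 1)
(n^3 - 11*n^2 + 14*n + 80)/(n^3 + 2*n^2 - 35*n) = (n^2 - 6*n - 16)/(n*(n + 7))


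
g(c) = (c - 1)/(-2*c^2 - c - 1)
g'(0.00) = -2.00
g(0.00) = 1.00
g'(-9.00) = 0.01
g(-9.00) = 0.06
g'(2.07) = -0.01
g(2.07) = -0.09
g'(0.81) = -0.40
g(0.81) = 0.06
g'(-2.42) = 0.18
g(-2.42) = 0.33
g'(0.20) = -1.66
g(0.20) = 0.62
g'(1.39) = -0.09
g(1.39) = -0.06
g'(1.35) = -0.10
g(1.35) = -0.06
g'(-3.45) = 0.08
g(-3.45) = 0.21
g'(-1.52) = 0.52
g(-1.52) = 0.61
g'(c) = (c - 1)*(4*c + 1)/(-2*c^2 - c - 1)^2 + 1/(-2*c^2 - c - 1)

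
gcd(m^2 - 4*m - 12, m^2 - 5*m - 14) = m + 2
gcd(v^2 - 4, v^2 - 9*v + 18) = 1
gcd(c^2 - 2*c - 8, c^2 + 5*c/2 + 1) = c + 2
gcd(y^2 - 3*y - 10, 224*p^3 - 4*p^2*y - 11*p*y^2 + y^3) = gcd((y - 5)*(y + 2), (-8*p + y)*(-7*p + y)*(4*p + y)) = 1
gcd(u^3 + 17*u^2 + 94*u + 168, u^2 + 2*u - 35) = u + 7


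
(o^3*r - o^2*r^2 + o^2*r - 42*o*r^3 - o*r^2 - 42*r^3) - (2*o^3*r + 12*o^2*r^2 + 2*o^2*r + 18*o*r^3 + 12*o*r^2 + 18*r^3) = -o^3*r - 13*o^2*r^2 - o^2*r - 60*o*r^3 - 13*o*r^2 - 60*r^3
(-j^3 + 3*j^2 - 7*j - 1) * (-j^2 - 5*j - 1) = j^5 + 2*j^4 - 7*j^3 + 33*j^2 + 12*j + 1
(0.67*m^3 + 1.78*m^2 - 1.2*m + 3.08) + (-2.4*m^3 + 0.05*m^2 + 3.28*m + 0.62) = -1.73*m^3 + 1.83*m^2 + 2.08*m + 3.7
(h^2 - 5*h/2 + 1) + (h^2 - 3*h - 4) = 2*h^2 - 11*h/2 - 3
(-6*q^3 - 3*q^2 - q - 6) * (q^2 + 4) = -6*q^5 - 3*q^4 - 25*q^3 - 18*q^2 - 4*q - 24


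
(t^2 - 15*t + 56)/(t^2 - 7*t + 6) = (t^2 - 15*t + 56)/(t^2 - 7*t + 6)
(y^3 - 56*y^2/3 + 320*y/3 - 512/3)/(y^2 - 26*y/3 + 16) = (y^2 - 16*y + 64)/(y - 6)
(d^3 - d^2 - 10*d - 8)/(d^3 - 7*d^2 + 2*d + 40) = (d + 1)/(d - 5)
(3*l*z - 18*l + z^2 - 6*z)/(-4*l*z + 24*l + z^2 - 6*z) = (3*l + z)/(-4*l + z)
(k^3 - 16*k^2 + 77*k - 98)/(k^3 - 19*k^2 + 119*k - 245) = (k - 2)/(k - 5)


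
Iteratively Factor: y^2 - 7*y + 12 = (y - 4)*(y - 3)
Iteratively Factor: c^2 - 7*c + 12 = (c - 4)*(c - 3)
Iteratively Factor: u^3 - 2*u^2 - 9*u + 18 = (u - 2)*(u^2 - 9) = (u - 3)*(u - 2)*(u + 3)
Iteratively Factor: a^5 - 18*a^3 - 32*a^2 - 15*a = (a - 5)*(a^4 + 5*a^3 + 7*a^2 + 3*a) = (a - 5)*(a + 1)*(a^3 + 4*a^2 + 3*a) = (a - 5)*(a + 1)^2*(a^2 + 3*a) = a*(a - 5)*(a + 1)^2*(a + 3)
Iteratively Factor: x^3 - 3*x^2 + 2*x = (x - 1)*(x^2 - 2*x) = x*(x - 1)*(x - 2)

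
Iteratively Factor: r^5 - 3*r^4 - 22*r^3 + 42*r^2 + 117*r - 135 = (r + 3)*(r^4 - 6*r^3 - 4*r^2 + 54*r - 45) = (r - 3)*(r + 3)*(r^3 - 3*r^2 - 13*r + 15) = (r - 5)*(r - 3)*(r + 3)*(r^2 + 2*r - 3) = (r - 5)*(r - 3)*(r - 1)*(r + 3)*(r + 3)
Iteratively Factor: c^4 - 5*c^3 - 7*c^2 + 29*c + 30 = (c - 3)*(c^3 - 2*c^2 - 13*c - 10) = (c - 3)*(c + 2)*(c^2 - 4*c - 5) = (c - 3)*(c + 1)*(c + 2)*(c - 5)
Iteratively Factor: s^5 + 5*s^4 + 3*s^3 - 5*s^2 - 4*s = (s - 1)*(s^4 + 6*s^3 + 9*s^2 + 4*s) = (s - 1)*(s + 1)*(s^3 + 5*s^2 + 4*s) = s*(s - 1)*(s + 1)*(s^2 + 5*s + 4) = s*(s - 1)*(s + 1)^2*(s + 4)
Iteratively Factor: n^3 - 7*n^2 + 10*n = (n)*(n^2 - 7*n + 10) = n*(n - 2)*(n - 5)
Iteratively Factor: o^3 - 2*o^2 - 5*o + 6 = (o - 1)*(o^2 - o - 6) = (o - 1)*(o + 2)*(o - 3)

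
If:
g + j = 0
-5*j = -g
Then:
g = 0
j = 0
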